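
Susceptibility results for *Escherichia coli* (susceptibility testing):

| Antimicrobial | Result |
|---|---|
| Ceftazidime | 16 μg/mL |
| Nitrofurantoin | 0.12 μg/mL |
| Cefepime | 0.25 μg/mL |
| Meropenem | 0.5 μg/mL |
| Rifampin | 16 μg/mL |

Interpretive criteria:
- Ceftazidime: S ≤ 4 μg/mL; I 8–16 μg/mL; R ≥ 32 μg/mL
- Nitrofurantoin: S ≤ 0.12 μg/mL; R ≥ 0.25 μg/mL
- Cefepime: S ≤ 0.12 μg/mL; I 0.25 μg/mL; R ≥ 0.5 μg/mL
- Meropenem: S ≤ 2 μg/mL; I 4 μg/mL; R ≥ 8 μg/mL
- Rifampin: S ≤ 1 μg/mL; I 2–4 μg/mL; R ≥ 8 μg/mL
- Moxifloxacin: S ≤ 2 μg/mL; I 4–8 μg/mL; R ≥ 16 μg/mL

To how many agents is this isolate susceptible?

Ceftazidime: 16 μg/mL is in 8–16 μg/mL ⇒ I
Nitrofurantoin: 0.12 μg/mL is ≤ 0.12 μg/mL — susceptible
Cefepime (0.25 μg/mL) = 0.25 μg/mL ⇒ Intermediate
Meropenem: 0.5 μg/mL is ≤ 2 μg/mL ⇒ susceptible
Rifampin 16 μg/mL: ≥ 8 μg/mL → R
Susceptible: 2

2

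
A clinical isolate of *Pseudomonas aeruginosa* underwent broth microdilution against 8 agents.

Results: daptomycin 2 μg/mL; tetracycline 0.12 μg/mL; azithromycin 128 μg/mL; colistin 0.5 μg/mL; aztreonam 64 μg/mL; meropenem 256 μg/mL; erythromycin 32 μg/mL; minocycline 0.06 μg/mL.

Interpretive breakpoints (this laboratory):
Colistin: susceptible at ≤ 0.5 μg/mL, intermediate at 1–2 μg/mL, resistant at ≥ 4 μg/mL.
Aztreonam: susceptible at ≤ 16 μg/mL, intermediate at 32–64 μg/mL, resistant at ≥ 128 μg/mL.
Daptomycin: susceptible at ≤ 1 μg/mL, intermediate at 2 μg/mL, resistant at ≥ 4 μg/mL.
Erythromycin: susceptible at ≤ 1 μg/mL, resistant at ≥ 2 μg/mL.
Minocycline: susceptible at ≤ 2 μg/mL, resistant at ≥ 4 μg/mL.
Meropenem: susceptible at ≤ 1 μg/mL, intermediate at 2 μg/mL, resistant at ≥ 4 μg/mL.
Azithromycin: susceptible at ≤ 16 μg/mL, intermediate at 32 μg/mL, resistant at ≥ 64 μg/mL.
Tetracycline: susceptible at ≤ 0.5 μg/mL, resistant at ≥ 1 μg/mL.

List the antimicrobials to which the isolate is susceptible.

Daptomycin 2 μg/mL: = 2 μg/mL ⇒ Intermediate
Tetracycline: 0.12 μg/mL is ≤ 0.5 μg/mL → susceptible
Azithromycin 128 μg/mL: ≥ 64 μg/mL → resistant
Colistin: 0.5 μg/mL is ≤ 0.5 μg/mL — S
Aztreonam: 64 μg/mL is in 32–64 μg/mL — Intermediate
Meropenem (256 μg/mL) ≥ 4 μg/mL — resistant
Erythromycin: 32 μg/mL is ≥ 2 μg/mL ⇒ R
Minocycline: 0.06 μg/mL is ≤ 2 μg/mL — susceptible

tetracycline, colistin, minocycline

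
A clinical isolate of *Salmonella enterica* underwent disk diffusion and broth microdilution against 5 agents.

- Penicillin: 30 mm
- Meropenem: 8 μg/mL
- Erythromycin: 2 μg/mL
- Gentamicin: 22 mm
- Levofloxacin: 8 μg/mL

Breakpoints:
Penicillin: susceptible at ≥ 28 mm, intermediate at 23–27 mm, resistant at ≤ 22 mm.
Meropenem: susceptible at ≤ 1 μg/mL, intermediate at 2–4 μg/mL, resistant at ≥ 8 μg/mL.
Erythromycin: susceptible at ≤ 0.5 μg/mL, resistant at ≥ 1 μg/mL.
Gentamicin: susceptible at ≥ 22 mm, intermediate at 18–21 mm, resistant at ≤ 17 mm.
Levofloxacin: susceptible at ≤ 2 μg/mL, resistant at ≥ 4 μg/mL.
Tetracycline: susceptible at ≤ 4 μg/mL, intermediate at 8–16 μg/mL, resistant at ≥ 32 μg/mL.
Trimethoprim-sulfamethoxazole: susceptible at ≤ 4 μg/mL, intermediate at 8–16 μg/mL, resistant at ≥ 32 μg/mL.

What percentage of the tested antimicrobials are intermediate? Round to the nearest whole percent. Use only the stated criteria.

Penicillin 30 mm: ≥ 28 mm ⇒ susceptible
Meropenem 8 μg/mL: ≥ 8 μg/mL — Resistant
Erythromycin: 2 μg/mL is ≥ 1 μg/mL ⇒ R
Gentamicin (22 mm) ≥ 22 mm ⇒ Susceptible
Levofloxacin (8 μg/mL) ≥ 4 μg/mL → resistant
Intermediate: 0/5

0%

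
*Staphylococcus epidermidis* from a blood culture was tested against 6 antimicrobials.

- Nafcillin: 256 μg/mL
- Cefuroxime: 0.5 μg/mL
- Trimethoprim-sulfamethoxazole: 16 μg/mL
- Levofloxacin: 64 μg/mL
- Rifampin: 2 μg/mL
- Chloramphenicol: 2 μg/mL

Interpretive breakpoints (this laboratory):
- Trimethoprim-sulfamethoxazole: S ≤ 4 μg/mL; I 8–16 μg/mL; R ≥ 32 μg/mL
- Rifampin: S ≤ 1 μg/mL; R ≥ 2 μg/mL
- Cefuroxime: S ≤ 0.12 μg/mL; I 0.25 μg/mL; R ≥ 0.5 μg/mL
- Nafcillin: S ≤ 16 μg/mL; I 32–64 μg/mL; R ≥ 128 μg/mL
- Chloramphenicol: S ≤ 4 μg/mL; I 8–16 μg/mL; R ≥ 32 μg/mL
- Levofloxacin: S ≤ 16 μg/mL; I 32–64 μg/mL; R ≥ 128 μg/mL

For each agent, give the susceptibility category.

R, R, I, I, R, S

Nafcillin: 256 μg/mL is ≥ 128 μg/mL — resistant
Cefuroxime 0.5 μg/mL: ≥ 0.5 μg/mL ⇒ Resistant
Trimethoprim-sulfamethoxazole (16 μg/mL) in 8–16 μg/mL ⇒ Intermediate
Levofloxacin (64 μg/mL) in 32–64 μg/mL → Intermediate
Rifampin 2 μg/mL: ≥ 2 μg/mL ⇒ resistant
Chloramphenicol (2 μg/mL) ≤ 4 μg/mL — susceptible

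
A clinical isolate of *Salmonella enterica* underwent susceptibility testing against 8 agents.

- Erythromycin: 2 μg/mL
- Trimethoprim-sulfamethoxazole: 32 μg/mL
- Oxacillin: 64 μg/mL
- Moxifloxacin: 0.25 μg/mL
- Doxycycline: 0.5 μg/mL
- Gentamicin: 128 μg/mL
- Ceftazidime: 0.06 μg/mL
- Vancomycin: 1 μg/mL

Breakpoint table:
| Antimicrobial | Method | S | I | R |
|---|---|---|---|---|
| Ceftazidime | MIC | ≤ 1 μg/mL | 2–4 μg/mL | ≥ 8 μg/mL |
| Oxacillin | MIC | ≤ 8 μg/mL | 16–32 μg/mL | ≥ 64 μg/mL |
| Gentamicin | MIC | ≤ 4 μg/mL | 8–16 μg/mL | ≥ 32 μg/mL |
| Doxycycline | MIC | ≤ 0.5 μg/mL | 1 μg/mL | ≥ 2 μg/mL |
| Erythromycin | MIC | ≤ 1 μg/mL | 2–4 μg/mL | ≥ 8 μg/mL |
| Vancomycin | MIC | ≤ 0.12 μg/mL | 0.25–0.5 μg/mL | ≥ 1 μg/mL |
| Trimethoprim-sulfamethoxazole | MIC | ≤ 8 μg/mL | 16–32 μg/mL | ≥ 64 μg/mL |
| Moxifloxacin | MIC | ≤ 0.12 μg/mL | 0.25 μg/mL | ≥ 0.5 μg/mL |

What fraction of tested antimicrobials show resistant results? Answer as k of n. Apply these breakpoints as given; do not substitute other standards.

3 of 8

Erythromycin: 2 μg/mL is in 2–4 μg/mL — intermediate
Trimethoprim-sulfamethoxazole 32 μg/mL: in 16–32 μg/mL — I
Oxacillin 64 μg/mL: ≥ 64 μg/mL — R
Moxifloxacin 0.25 μg/mL: = 0.25 μg/mL ⇒ Intermediate
Doxycycline 0.5 μg/mL: ≤ 0.5 μg/mL ⇒ susceptible
Gentamicin 128 μg/mL: ≥ 32 μg/mL ⇒ resistant
Ceftazidime: 0.06 μg/mL is ≤ 1 μg/mL — S
Vancomycin 1 μg/mL: ≥ 1 μg/mL ⇒ Resistant
Resistant: 3/8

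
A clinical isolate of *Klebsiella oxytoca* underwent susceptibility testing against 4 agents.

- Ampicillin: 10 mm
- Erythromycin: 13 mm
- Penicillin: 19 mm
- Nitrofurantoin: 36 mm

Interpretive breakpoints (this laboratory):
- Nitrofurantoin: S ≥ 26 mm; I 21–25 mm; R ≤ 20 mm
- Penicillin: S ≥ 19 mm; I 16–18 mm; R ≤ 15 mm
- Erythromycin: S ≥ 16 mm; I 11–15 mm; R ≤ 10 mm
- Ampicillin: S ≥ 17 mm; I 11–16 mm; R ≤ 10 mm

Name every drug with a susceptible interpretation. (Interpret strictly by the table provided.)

penicillin, nitrofurantoin

Ampicillin: 10 mm is ≤ 10 mm → resistant
Erythromycin: 13 mm is in 11–15 mm ⇒ I
Penicillin: 19 mm is ≥ 19 mm — susceptible
Nitrofurantoin 36 mm: ≥ 26 mm → S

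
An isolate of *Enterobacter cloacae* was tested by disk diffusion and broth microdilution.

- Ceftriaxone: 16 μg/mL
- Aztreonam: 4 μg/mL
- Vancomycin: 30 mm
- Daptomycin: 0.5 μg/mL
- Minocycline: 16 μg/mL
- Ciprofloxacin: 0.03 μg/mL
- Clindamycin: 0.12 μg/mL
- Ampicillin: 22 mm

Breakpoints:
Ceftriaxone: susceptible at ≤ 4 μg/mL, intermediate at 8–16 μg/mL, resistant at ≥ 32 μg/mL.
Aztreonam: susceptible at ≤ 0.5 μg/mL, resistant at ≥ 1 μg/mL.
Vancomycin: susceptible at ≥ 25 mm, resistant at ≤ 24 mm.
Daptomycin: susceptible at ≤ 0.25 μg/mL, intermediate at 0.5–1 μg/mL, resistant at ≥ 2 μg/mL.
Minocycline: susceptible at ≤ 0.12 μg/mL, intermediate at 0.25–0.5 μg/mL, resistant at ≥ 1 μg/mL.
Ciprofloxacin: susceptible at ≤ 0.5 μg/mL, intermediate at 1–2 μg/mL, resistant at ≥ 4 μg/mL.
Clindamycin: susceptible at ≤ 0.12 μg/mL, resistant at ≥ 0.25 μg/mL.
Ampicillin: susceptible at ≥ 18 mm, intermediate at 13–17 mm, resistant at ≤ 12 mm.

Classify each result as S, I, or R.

I, R, S, I, R, S, S, S

Ceftriaxone 16 μg/mL: in 8–16 μg/mL ⇒ I
Aztreonam: 4 μg/mL is ≥ 1 μg/mL ⇒ R
Vancomycin: 30 mm is ≥ 25 mm — susceptible
Daptomycin: 0.5 μg/mL is in 0.5–1 μg/mL ⇒ I
Minocycline 16 μg/mL: ≥ 1 μg/mL → resistant
Ciprofloxacin 0.03 μg/mL: ≤ 0.5 μg/mL — S
Clindamycin 0.12 μg/mL: ≤ 0.12 μg/mL — S
Ampicillin: 22 mm is ≥ 18 mm ⇒ S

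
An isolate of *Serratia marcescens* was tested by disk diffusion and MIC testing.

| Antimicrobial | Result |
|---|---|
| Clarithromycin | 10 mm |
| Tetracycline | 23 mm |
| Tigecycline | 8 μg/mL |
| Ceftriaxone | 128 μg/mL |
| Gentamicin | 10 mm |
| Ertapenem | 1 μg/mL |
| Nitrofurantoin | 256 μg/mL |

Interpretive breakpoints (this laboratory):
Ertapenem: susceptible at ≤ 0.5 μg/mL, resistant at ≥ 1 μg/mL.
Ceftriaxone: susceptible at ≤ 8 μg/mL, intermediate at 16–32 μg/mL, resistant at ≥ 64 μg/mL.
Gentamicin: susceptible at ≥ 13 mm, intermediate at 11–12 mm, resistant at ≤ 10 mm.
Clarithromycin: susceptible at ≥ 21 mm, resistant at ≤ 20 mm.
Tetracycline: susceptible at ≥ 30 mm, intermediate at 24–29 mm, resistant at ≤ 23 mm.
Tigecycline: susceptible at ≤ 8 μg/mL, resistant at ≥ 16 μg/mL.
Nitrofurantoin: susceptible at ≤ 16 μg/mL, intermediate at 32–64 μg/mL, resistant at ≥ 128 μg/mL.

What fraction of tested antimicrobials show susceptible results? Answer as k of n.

1 of 7

Clarithromycin: 10 mm is ≤ 20 mm → Resistant
Tetracycline 23 mm: ≤ 23 mm → Resistant
Tigecycline 8 μg/mL: ≤ 8 μg/mL → S
Ceftriaxone: 128 μg/mL is ≥ 64 μg/mL ⇒ resistant
Gentamicin: 10 mm is ≤ 10 mm — R
Ertapenem 1 μg/mL: ≥ 1 μg/mL ⇒ R
Nitrofurantoin 256 μg/mL: ≥ 128 μg/mL ⇒ resistant
Susceptible: 1/7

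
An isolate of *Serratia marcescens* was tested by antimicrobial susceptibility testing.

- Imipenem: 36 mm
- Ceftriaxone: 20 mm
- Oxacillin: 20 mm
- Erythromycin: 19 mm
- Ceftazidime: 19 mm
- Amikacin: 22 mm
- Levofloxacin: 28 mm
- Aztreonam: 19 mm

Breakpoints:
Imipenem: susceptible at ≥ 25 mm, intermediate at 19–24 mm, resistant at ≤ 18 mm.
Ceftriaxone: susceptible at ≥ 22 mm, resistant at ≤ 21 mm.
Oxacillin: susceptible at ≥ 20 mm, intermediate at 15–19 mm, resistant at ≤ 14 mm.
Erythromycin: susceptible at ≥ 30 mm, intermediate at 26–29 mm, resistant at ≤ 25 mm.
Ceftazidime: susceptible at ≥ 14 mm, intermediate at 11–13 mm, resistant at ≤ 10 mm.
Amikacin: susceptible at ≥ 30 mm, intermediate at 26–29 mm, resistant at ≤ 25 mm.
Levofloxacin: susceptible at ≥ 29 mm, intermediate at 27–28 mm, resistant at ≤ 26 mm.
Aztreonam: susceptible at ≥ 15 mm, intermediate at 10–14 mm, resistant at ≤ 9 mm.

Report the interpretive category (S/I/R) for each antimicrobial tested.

S, R, S, R, S, R, I, S

Imipenem 36 mm: ≥ 25 mm — Susceptible
Ceftriaxone 20 mm: ≤ 21 mm ⇒ R
Oxacillin 20 mm: ≥ 20 mm ⇒ susceptible
Erythromycin 19 mm: ≤ 25 mm ⇒ Resistant
Ceftazidime 19 mm: ≥ 14 mm ⇒ Susceptible
Amikacin (22 mm) ≤ 25 mm ⇒ R
Levofloxacin 28 mm: in 27–28 mm ⇒ I
Aztreonam (19 mm) ≥ 15 mm ⇒ S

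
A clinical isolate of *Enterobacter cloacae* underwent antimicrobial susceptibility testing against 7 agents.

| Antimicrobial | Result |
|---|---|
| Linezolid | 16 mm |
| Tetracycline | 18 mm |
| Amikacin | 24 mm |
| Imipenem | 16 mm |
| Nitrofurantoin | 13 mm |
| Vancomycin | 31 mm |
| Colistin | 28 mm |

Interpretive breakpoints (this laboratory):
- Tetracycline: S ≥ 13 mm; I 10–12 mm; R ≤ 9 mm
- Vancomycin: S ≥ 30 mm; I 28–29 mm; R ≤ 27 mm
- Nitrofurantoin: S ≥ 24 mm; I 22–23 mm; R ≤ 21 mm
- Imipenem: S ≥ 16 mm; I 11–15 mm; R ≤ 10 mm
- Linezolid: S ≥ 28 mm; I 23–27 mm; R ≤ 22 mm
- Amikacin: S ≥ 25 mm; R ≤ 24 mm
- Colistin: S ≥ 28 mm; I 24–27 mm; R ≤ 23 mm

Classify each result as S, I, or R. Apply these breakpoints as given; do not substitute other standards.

Linezolid: 16 mm is ≤ 22 mm — Resistant
Tetracycline 18 mm: ≥ 13 mm — Susceptible
Amikacin 24 mm: ≤ 24 mm → R
Imipenem (16 mm) ≥ 16 mm → Susceptible
Nitrofurantoin 13 mm: ≤ 21 mm ⇒ R
Vancomycin (31 mm) ≥ 30 mm — Susceptible
Colistin: 28 mm is ≥ 28 mm — S

R, S, R, S, R, S, S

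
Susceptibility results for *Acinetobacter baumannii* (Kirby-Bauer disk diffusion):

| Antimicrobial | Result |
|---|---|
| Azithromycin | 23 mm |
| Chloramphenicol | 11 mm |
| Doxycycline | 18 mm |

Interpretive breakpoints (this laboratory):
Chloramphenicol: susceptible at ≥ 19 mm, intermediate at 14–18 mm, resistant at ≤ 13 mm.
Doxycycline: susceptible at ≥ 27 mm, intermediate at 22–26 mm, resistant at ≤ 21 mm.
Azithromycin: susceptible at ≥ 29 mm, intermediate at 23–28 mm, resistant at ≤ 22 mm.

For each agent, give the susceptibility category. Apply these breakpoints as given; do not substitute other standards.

Azithromycin: 23 mm is in 23–28 mm — intermediate
Chloramphenicol 11 mm: ≤ 13 mm → R
Doxycycline (18 mm) ≤ 21 mm — Resistant

I, R, R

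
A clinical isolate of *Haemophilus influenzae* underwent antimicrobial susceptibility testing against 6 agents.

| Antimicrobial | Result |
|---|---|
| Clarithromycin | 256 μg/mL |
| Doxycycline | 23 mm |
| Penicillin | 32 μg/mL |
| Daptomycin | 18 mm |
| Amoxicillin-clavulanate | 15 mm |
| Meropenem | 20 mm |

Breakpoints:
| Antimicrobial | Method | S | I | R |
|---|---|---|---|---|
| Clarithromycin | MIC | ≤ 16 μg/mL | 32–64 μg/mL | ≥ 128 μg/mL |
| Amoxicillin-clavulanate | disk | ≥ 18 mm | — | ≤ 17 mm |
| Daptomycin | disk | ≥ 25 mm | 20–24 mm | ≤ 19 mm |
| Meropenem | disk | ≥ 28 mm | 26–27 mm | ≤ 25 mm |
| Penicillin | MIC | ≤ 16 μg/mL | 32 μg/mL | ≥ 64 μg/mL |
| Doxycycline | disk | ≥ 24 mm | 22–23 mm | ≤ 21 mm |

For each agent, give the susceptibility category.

Clarithromycin (256 μg/mL) ≥ 128 μg/mL — R
Doxycycline (23 mm) in 22–23 mm — I
Penicillin: 32 μg/mL is = 32 μg/mL → Intermediate
Daptomycin 18 mm: ≤ 19 mm — resistant
Amoxicillin-clavulanate (15 mm) ≤ 17 mm → resistant
Meropenem: 20 mm is ≤ 25 mm ⇒ resistant

R, I, I, R, R, R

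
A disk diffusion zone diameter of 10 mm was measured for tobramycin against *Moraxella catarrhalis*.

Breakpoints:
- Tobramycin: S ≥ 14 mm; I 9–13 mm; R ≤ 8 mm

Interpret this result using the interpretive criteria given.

Tobramycin (10 mm) in 9–13 mm — intermediate

Intermediate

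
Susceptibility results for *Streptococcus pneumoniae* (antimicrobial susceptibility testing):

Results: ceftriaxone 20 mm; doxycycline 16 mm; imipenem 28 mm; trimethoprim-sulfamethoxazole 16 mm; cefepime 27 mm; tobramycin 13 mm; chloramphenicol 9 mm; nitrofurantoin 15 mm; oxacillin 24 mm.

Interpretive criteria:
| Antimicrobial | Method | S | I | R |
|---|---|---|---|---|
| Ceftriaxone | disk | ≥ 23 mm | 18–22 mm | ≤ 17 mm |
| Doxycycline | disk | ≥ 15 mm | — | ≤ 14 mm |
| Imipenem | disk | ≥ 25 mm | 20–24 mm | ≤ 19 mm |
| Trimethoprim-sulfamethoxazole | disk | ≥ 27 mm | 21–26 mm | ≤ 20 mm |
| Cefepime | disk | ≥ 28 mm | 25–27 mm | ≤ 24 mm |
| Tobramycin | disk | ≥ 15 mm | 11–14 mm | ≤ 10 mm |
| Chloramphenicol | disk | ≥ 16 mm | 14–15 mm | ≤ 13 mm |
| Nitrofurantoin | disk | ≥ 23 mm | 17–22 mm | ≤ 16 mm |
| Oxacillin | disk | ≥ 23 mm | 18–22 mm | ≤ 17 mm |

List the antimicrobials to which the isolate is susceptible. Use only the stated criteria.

doxycycline, imipenem, oxacillin

Ceftriaxone 20 mm: in 18–22 mm → I
Doxycycline 16 mm: ≥ 15 mm ⇒ Susceptible
Imipenem (28 mm) ≥ 25 mm → S
Trimethoprim-sulfamethoxazole (16 mm) ≤ 20 mm → Resistant
Cefepime 27 mm: in 25–27 mm → intermediate
Tobramycin: 13 mm is in 11–14 mm — I
Chloramphenicol 9 mm: ≤ 13 mm — Resistant
Nitrofurantoin: 15 mm is ≤ 16 mm ⇒ resistant
Oxacillin (24 mm) ≥ 23 mm — S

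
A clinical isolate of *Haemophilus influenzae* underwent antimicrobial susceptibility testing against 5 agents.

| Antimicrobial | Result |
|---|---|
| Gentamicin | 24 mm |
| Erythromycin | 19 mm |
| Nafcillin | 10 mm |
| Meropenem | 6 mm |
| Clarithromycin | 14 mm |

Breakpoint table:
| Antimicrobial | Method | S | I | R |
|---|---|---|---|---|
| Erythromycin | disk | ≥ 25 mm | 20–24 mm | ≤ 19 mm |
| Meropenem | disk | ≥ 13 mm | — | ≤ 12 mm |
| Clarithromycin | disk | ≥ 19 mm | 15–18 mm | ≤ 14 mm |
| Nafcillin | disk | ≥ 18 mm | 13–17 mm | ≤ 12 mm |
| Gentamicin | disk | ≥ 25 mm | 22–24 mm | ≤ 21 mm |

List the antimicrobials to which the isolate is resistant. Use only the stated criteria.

Gentamicin: 24 mm is in 22–24 mm ⇒ I
Erythromycin 19 mm: ≤ 19 mm → R
Nafcillin (10 mm) ≤ 12 mm — resistant
Meropenem: 6 mm is ≤ 12 mm → Resistant
Clarithromycin: 14 mm is ≤ 14 mm — Resistant

erythromycin, nafcillin, meropenem, clarithromycin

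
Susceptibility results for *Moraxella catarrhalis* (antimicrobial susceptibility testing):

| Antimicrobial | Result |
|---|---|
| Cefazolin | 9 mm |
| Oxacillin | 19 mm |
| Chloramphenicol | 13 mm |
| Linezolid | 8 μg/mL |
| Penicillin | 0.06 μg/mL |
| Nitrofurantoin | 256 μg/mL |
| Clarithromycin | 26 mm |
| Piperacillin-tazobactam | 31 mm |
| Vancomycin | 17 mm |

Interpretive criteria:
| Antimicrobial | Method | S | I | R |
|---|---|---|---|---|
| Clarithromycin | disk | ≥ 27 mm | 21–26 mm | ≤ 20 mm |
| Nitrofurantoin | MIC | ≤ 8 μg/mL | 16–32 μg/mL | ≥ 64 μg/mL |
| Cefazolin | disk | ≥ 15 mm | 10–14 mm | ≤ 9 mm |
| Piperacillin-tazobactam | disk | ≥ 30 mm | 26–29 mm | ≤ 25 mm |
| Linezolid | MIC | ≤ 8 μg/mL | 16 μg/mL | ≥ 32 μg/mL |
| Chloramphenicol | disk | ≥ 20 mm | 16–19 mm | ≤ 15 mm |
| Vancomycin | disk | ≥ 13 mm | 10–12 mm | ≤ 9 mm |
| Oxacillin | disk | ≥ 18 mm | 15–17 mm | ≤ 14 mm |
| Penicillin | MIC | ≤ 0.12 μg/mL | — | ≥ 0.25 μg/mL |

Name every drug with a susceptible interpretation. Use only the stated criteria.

Cefazolin: 9 mm is ≤ 9 mm ⇒ resistant
Oxacillin 19 mm: ≥ 18 mm → Susceptible
Chloramphenicol 13 mm: ≤ 15 mm ⇒ resistant
Linezolid: 8 μg/mL is ≤ 8 μg/mL — susceptible
Penicillin: 0.06 μg/mL is ≤ 0.12 μg/mL → S
Nitrofurantoin 256 μg/mL: ≥ 64 μg/mL ⇒ Resistant
Clarithromycin: 26 mm is in 21–26 mm — Intermediate
Piperacillin-tazobactam (31 mm) ≥ 30 mm ⇒ S
Vancomycin (17 mm) ≥ 13 mm ⇒ S

oxacillin, linezolid, penicillin, piperacillin-tazobactam, vancomycin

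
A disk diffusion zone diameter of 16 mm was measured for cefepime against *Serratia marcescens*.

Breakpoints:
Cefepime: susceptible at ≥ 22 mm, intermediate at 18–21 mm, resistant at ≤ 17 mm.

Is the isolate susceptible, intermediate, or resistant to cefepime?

Cefepime: 16 mm is ≤ 17 mm → Resistant

Resistant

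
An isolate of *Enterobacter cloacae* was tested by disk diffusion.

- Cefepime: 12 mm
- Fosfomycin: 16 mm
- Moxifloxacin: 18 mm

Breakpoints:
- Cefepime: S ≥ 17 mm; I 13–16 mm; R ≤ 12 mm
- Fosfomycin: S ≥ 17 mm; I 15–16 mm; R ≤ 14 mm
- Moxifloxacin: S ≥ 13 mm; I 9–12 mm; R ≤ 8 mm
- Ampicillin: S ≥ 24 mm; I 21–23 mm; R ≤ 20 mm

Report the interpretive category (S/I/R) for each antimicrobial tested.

R, I, S

Cefepime 12 mm: ≤ 12 mm ⇒ R
Fosfomycin 16 mm: in 15–16 mm → I
Moxifloxacin 18 mm: ≥ 13 mm → Susceptible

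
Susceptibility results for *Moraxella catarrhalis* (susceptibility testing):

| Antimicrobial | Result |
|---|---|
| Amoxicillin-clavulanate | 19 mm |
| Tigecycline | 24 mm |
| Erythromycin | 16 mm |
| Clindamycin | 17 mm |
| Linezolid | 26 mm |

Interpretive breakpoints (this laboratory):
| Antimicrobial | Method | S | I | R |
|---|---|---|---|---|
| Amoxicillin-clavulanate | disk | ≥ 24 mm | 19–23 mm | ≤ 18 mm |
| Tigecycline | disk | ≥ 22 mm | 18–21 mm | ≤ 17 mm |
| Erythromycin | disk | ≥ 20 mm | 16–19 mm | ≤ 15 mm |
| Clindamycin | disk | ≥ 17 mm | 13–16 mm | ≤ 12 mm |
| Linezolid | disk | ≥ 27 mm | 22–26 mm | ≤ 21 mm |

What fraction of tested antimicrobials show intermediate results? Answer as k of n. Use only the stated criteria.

Amoxicillin-clavulanate (19 mm) in 19–23 mm — Intermediate
Tigecycline 24 mm: ≥ 22 mm — S
Erythromycin: 16 mm is in 16–19 mm — I
Clindamycin (17 mm) ≥ 17 mm ⇒ Susceptible
Linezolid (26 mm) in 22–26 mm — intermediate
Intermediate: 3/5

3 of 5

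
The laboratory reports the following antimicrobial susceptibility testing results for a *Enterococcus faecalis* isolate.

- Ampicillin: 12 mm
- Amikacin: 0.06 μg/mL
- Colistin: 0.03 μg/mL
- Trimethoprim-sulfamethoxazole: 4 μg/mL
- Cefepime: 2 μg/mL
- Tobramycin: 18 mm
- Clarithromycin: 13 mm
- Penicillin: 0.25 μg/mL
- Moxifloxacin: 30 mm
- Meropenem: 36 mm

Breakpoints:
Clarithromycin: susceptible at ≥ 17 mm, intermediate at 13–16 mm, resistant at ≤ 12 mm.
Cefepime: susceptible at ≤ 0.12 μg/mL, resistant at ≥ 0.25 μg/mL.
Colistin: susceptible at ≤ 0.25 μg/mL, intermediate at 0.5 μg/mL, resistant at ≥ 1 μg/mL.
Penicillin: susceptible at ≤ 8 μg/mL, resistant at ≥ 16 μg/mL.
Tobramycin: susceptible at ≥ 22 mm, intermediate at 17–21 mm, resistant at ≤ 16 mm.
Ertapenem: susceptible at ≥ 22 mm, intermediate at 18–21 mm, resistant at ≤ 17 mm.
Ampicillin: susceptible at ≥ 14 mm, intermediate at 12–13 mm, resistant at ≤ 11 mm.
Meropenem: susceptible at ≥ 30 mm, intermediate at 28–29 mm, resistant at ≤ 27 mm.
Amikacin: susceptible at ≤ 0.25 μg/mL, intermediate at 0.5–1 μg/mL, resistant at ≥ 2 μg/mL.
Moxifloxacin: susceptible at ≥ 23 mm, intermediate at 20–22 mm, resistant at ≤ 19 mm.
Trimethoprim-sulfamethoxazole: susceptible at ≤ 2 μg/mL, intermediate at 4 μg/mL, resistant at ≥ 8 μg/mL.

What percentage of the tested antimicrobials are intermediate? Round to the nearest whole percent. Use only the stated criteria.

Ampicillin (12 mm) in 12–13 mm ⇒ I
Amikacin: 0.06 μg/mL is ≤ 0.25 μg/mL ⇒ Susceptible
Colistin: 0.03 μg/mL is ≤ 0.25 μg/mL — S
Trimethoprim-sulfamethoxazole (4 μg/mL) = 4 μg/mL ⇒ I
Cefepime (2 μg/mL) ≥ 0.25 μg/mL → resistant
Tobramycin 18 mm: in 17–21 mm ⇒ Intermediate
Clarithromycin 13 mm: in 13–16 mm ⇒ Intermediate
Penicillin: 0.25 μg/mL is ≤ 8 μg/mL ⇒ Susceptible
Moxifloxacin: 30 mm is ≥ 23 mm — Susceptible
Meropenem: 36 mm is ≥ 30 mm — susceptible
Intermediate: 4/10

40%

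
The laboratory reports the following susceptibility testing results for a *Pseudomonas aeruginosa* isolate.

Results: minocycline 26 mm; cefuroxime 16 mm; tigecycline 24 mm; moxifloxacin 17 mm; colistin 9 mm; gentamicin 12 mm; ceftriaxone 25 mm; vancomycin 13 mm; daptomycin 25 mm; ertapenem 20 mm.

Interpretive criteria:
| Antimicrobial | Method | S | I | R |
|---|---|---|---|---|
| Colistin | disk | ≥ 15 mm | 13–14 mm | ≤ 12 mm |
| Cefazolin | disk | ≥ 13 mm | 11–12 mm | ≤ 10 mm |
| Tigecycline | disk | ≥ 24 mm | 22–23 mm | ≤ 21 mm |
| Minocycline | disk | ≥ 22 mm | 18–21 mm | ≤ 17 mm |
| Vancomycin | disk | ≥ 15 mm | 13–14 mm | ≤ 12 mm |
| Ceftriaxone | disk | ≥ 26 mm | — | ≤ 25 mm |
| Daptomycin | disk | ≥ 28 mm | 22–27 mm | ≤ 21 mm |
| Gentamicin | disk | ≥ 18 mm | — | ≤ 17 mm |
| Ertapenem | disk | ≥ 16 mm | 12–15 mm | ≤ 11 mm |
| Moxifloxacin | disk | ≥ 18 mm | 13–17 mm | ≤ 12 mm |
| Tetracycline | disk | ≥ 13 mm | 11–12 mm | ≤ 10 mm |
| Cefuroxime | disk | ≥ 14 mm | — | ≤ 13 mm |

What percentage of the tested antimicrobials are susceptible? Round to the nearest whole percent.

40%

Minocycline: 26 mm is ≥ 22 mm ⇒ Susceptible
Cefuroxime 16 mm: ≥ 14 mm → susceptible
Tigecycline (24 mm) ≥ 24 mm ⇒ susceptible
Moxifloxacin 17 mm: in 13–17 mm → Intermediate
Colistin (9 mm) ≤ 12 mm → resistant
Gentamicin: 12 mm is ≤ 17 mm — Resistant
Ceftriaxone 25 mm: ≤ 25 mm ⇒ R
Vancomycin (13 mm) in 13–14 mm → intermediate
Daptomycin 25 mm: in 22–27 mm → intermediate
Ertapenem 20 mm: ≥ 16 mm ⇒ susceptible
Susceptible: 4/10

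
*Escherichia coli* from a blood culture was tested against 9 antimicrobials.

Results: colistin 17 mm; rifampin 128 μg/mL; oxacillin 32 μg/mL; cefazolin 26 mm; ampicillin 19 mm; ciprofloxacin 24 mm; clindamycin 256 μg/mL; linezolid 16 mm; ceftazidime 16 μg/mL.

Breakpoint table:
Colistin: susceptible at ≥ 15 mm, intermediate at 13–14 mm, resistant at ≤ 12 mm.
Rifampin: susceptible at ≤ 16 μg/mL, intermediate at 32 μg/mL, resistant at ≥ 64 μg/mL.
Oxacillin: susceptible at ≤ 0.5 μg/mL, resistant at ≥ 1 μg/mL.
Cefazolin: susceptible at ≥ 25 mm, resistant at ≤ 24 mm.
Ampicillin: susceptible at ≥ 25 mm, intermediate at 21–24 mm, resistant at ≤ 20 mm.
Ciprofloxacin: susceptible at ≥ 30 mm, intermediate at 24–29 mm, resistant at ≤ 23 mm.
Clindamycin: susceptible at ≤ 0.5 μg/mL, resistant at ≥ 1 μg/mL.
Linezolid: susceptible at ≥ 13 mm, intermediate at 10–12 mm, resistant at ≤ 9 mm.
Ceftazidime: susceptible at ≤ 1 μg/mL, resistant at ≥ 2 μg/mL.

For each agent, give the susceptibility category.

S, R, R, S, R, I, R, S, R

Colistin: 17 mm is ≥ 15 mm ⇒ Susceptible
Rifampin 128 μg/mL: ≥ 64 μg/mL — Resistant
Oxacillin 32 μg/mL: ≥ 1 μg/mL → R
Cefazolin (26 mm) ≥ 25 mm ⇒ S
Ampicillin 19 mm: ≤ 20 mm ⇒ resistant
Ciprofloxacin: 24 mm is in 24–29 mm ⇒ Intermediate
Clindamycin (256 μg/mL) ≥ 1 μg/mL — Resistant
Linezolid 16 mm: ≥ 13 mm ⇒ susceptible
Ceftazidime (16 μg/mL) ≥ 2 μg/mL — R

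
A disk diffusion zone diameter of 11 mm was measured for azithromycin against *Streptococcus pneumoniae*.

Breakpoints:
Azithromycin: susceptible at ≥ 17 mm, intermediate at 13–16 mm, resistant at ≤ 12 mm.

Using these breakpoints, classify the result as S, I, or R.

Azithromycin (11 mm) ≤ 12 mm — Resistant

R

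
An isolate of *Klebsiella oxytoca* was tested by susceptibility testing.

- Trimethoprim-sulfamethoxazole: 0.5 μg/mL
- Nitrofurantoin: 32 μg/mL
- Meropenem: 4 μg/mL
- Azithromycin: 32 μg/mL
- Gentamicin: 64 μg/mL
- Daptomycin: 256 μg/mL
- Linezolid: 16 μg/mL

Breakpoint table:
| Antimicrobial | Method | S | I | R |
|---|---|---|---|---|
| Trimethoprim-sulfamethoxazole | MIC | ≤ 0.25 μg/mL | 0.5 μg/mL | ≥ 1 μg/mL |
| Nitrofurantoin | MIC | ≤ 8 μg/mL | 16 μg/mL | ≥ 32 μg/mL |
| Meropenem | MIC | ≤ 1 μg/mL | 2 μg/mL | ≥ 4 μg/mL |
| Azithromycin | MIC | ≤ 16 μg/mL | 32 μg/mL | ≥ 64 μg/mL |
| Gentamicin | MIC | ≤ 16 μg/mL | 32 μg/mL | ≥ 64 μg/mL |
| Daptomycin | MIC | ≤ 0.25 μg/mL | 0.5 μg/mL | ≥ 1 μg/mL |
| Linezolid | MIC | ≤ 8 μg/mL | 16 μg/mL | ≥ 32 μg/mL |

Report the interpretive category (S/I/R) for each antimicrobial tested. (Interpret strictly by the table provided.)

Trimethoprim-sulfamethoxazole 0.5 μg/mL: = 0.5 μg/mL ⇒ Intermediate
Nitrofurantoin (32 μg/mL) ≥ 32 μg/mL — resistant
Meropenem (4 μg/mL) ≥ 4 μg/mL → R
Azithromycin (32 μg/mL) = 32 μg/mL ⇒ I
Gentamicin (64 μg/mL) ≥ 64 μg/mL ⇒ Resistant
Daptomycin 256 μg/mL: ≥ 1 μg/mL → Resistant
Linezolid (16 μg/mL) = 16 μg/mL → I

I, R, R, I, R, R, I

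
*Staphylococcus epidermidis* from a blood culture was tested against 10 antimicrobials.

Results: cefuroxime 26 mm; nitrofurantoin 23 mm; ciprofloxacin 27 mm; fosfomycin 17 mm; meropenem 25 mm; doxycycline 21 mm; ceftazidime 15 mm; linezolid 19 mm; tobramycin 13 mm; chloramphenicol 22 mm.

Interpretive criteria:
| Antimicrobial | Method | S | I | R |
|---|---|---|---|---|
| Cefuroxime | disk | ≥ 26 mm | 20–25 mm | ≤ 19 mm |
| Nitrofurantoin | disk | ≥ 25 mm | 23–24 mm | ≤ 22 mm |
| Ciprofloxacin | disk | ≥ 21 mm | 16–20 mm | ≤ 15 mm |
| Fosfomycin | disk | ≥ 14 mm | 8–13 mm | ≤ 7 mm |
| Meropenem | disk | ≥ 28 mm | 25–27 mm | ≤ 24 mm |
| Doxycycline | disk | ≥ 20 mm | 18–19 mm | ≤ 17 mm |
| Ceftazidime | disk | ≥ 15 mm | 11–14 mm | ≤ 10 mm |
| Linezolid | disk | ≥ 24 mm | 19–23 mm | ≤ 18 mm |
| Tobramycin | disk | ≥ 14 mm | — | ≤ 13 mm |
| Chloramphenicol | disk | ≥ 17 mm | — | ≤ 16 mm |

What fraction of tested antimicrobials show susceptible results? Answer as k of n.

6 of 10

Cefuroxime 26 mm: ≥ 26 mm — susceptible
Nitrofurantoin 23 mm: in 23–24 mm ⇒ I
Ciprofloxacin 27 mm: ≥ 21 mm ⇒ Susceptible
Fosfomycin (17 mm) ≥ 14 mm — S
Meropenem 25 mm: in 25–27 mm ⇒ intermediate
Doxycycline: 21 mm is ≥ 20 mm ⇒ susceptible
Ceftazidime (15 mm) ≥ 15 mm — S
Linezolid 19 mm: in 19–23 mm ⇒ I
Tobramycin 13 mm: ≤ 13 mm — Resistant
Chloramphenicol 22 mm: ≥ 17 mm ⇒ Susceptible
Susceptible: 6/10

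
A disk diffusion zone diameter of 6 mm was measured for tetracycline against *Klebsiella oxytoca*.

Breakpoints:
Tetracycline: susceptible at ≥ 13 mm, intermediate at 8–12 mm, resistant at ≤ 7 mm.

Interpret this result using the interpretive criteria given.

Tetracycline 6 mm: ≤ 7 mm → resistant

Resistant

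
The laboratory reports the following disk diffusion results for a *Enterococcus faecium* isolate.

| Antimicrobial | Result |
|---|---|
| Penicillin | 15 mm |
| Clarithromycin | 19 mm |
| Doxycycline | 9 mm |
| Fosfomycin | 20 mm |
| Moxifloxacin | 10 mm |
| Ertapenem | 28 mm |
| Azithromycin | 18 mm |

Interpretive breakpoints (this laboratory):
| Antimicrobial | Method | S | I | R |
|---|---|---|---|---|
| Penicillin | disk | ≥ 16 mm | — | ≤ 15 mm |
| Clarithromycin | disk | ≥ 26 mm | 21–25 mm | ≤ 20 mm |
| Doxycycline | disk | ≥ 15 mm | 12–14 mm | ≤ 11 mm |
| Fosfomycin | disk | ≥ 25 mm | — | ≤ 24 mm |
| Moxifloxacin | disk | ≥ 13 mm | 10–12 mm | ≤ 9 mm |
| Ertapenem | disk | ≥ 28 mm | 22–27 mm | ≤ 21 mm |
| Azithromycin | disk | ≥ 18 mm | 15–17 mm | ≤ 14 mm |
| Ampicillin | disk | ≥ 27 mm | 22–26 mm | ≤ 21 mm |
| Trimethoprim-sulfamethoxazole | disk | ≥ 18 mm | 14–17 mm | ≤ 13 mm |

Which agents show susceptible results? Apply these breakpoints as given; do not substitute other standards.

ertapenem, azithromycin

Penicillin (15 mm) ≤ 15 mm → resistant
Clarithromycin (19 mm) ≤ 20 mm ⇒ resistant
Doxycycline 9 mm: ≤ 11 mm — Resistant
Fosfomycin (20 mm) ≤ 24 mm — Resistant
Moxifloxacin 10 mm: in 10–12 mm → intermediate
Ertapenem: 28 mm is ≥ 28 mm → susceptible
Azithromycin (18 mm) ≥ 18 mm → susceptible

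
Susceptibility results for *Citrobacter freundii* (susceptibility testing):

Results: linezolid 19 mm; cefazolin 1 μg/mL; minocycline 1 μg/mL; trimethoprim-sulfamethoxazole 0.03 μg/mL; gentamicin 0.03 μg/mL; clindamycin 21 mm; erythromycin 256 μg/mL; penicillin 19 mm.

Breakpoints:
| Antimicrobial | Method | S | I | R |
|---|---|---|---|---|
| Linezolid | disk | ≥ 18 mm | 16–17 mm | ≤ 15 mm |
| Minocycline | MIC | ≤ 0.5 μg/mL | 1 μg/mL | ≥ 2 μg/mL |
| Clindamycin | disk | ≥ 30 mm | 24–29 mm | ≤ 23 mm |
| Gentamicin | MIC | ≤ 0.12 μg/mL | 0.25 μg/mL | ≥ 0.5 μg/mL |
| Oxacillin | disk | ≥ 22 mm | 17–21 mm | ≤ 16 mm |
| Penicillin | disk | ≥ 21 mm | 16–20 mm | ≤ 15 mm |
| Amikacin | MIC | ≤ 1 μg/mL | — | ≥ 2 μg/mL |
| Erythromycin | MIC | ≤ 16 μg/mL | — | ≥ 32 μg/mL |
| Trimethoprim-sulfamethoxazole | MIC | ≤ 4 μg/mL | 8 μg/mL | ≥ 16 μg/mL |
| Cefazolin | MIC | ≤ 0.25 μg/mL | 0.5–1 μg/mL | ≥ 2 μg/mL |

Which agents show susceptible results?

Linezolid: 19 mm is ≥ 18 mm → S
Cefazolin (1 μg/mL) in 0.5–1 μg/mL → intermediate
Minocycline 1 μg/mL: = 1 μg/mL → intermediate
Trimethoprim-sulfamethoxazole (0.03 μg/mL) ≤ 4 μg/mL → Susceptible
Gentamicin (0.03 μg/mL) ≤ 0.12 μg/mL → susceptible
Clindamycin: 21 mm is ≤ 23 mm ⇒ Resistant
Erythromycin (256 μg/mL) ≥ 32 μg/mL — resistant
Penicillin (19 mm) in 16–20 mm → Intermediate

linezolid, trimethoprim-sulfamethoxazole, gentamicin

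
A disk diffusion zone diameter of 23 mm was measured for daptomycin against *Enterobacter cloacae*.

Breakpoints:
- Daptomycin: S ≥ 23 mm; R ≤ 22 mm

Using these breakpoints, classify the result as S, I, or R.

Daptomycin (23 mm) ≥ 23 mm — susceptible

S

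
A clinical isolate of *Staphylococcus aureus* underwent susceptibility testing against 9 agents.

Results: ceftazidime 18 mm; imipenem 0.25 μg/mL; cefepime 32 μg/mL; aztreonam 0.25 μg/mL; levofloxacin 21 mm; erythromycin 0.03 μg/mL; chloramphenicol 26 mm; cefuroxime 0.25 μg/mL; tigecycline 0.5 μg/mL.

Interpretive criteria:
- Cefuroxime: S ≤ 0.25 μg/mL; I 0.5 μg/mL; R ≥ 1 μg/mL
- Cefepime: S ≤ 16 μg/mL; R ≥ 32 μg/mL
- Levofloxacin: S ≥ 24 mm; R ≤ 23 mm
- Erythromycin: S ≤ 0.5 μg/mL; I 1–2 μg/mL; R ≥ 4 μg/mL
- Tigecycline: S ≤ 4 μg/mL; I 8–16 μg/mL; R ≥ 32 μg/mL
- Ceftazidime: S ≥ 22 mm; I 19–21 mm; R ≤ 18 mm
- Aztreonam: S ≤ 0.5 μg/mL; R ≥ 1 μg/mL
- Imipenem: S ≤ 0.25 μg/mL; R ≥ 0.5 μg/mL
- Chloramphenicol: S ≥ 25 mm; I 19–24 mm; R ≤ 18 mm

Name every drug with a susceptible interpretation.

imipenem, aztreonam, erythromycin, chloramphenicol, cefuroxime, tigecycline

Ceftazidime: 18 mm is ≤ 18 mm ⇒ R
Imipenem: 0.25 μg/mL is ≤ 0.25 μg/mL — Susceptible
Cefepime (32 μg/mL) ≥ 32 μg/mL → R
Aztreonam 0.25 μg/mL: ≤ 0.5 μg/mL → susceptible
Levofloxacin: 21 mm is ≤ 23 mm ⇒ Resistant
Erythromycin: 0.03 μg/mL is ≤ 0.5 μg/mL ⇒ susceptible
Chloramphenicol (26 mm) ≥ 25 mm — susceptible
Cefuroxime 0.25 μg/mL: ≤ 0.25 μg/mL — Susceptible
Tigecycline: 0.5 μg/mL is ≤ 4 μg/mL — susceptible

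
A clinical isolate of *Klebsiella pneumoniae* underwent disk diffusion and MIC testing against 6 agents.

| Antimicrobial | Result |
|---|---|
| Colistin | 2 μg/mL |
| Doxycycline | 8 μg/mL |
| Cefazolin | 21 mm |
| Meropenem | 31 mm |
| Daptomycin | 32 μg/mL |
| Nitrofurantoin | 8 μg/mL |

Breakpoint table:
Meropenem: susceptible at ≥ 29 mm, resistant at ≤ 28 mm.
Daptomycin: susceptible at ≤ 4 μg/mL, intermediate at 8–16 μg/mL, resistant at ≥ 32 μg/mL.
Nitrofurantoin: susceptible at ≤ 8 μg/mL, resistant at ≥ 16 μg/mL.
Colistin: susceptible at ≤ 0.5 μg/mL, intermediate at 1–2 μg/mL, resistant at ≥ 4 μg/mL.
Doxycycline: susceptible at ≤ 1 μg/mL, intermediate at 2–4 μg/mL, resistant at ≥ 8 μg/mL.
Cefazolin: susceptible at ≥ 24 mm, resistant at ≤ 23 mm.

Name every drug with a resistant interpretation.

doxycycline, cefazolin, daptomycin

Colistin: 2 μg/mL is in 1–2 μg/mL → intermediate
Doxycycline 8 μg/mL: ≥ 8 μg/mL — resistant
Cefazolin: 21 mm is ≤ 23 mm ⇒ resistant
Meropenem 31 mm: ≥ 29 mm → S
Daptomycin: 32 μg/mL is ≥ 32 μg/mL → resistant
Nitrofurantoin (8 μg/mL) ≤ 8 μg/mL → susceptible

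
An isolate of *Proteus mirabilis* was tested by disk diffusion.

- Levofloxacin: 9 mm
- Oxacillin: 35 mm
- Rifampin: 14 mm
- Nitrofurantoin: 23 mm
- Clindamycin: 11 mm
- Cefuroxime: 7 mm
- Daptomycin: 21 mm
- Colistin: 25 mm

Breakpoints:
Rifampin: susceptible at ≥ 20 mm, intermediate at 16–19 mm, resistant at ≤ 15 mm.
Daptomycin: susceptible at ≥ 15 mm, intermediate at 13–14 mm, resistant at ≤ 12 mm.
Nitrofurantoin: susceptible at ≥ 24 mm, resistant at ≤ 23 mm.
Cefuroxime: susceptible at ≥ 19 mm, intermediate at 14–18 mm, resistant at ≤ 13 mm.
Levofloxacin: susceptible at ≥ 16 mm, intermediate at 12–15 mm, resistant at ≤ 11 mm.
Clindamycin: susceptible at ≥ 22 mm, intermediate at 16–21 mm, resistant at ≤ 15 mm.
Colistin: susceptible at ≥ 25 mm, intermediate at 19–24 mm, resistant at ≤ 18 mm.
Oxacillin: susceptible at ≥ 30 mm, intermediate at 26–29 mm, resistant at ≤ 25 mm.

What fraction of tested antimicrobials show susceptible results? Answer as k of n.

Levofloxacin (9 mm) ≤ 11 mm → R
Oxacillin 35 mm: ≥ 30 mm ⇒ S
Rifampin 14 mm: ≤ 15 mm ⇒ Resistant
Nitrofurantoin: 23 mm is ≤ 23 mm → resistant
Clindamycin: 11 mm is ≤ 15 mm ⇒ R
Cefuroxime 7 mm: ≤ 13 mm → R
Daptomycin 21 mm: ≥ 15 mm ⇒ S
Colistin: 25 mm is ≥ 25 mm → Susceptible
Susceptible: 3/8

3 of 8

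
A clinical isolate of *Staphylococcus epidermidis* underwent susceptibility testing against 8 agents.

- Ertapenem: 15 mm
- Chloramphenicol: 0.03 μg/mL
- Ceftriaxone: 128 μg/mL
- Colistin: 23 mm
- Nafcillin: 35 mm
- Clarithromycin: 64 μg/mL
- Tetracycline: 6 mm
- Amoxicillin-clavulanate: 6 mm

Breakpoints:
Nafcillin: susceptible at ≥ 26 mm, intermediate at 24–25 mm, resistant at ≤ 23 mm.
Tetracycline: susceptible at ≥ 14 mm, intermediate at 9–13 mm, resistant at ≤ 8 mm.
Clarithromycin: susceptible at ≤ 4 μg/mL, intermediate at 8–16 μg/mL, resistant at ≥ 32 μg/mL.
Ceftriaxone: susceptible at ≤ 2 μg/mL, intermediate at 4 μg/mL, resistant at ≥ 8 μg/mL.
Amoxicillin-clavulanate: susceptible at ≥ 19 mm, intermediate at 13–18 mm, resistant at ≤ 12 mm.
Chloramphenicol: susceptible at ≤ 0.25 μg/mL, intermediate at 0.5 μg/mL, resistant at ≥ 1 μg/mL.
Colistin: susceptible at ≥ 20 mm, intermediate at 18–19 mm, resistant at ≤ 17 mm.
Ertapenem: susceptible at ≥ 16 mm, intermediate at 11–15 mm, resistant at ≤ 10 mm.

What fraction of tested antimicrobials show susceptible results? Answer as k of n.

3 of 8

Ertapenem (15 mm) in 11–15 mm — I
Chloramphenicol: 0.03 μg/mL is ≤ 0.25 μg/mL ⇒ Susceptible
Ceftriaxone: 128 μg/mL is ≥ 8 μg/mL — R
Colistin: 23 mm is ≥ 20 mm → Susceptible
Nafcillin 35 mm: ≥ 26 mm → S
Clarithromycin: 64 μg/mL is ≥ 32 μg/mL — Resistant
Tetracycline 6 mm: ≤ 8 mm — R
Amoxicillin-clavulanate: 6 mm is ≤ 12 mm — R
Susceptible: 3/8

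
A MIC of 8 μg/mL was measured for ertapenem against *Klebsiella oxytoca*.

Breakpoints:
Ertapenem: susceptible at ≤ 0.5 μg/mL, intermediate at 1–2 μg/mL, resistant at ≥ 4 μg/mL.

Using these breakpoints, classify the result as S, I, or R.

R

Ertapenem: 8 μg/mL is ≥ 4 μg/mL → R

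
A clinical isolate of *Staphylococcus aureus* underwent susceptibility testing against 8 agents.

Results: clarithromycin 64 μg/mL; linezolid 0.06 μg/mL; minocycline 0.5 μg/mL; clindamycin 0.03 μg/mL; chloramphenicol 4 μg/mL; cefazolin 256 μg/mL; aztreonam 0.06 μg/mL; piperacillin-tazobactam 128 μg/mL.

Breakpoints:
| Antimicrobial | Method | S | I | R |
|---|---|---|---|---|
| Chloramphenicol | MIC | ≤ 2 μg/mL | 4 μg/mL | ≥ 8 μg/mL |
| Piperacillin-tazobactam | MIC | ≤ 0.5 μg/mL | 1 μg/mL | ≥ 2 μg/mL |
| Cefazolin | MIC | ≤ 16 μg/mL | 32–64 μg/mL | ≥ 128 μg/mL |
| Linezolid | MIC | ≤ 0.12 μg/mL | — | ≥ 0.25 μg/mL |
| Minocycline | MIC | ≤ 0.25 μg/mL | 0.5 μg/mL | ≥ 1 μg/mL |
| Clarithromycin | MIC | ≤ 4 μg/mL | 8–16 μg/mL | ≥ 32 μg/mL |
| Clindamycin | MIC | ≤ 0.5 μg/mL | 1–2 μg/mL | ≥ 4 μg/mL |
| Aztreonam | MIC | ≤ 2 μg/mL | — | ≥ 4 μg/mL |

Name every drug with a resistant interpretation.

clarithromycin, cefazolin, piperacillin-tazobactam

Clarithromycin 64 μg/mL: ≥ 32 μg/mL → R
Linezolid 0.06 μg/mL: ≤ 0.12 μg/mL — S
Minocycline (0.5 μg/mL) = 0.5 μg/mL ⇒ I
Clindamycin 0.03 μg/mL: ≤ 0.5 μg/mL ⇒ susceptible
Chloramphenicol: 4 μg/mL is = 4 μg/mL — Intermediate
Cefazolin (256 μg/mL) ≥ 128 μg/mL — R
Aztreonam 0.06 μg/mL: ≤ 2 μg/mL → Susceptible
Piperacillin-tazobactam 128 μg/mL: ≥ 2 μg/mL ⇒ Resistant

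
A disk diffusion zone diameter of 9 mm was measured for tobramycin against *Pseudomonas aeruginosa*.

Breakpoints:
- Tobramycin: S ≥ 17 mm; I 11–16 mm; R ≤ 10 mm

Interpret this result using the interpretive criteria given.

Tobramycin (9 mm) ≤ 10 mm ⇒ resistant

R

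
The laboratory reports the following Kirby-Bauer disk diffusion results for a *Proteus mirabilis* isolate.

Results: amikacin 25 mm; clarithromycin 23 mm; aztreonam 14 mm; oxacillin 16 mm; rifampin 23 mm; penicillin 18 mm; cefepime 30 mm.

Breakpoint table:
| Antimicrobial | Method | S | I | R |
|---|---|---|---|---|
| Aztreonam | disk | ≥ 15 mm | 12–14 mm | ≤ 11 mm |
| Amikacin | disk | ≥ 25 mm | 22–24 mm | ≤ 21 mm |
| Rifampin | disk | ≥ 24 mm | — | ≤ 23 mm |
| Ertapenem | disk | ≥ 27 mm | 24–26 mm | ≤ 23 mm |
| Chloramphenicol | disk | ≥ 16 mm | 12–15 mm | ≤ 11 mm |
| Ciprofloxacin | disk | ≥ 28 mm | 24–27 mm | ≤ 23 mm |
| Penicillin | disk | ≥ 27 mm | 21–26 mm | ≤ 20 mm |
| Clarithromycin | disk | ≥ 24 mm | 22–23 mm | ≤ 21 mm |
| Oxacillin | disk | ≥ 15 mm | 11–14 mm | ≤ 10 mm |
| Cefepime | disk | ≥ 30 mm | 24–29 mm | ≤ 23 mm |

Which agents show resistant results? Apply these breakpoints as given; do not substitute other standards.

rifampin, penicillin

Amikacin (25 mm) ≥ 25 mm → Susceptible
Clarithromycin (23 mm) in 22–23 mm ⇒ I
Aztreonam (14 mm) in 12–14 mm → intermediate
Oxacillin: 16 mm is ≥ 15 mm — S
Rifampin (23 mm) ≤ 23 mm — Resistant
Penicillin: 18 mm is ≤ 20 mm — Resistant
Cefepime (30 mm) ≥ 30 mm — susceptible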